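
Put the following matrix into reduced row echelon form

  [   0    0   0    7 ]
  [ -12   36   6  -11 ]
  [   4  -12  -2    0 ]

[[1, -3, -1/2, 0], [0, 0, 0, 1], [0, 0, 0, 0]]

R1 ↔ R2
  [ -12   36   6  -11 ]
  [   0    0   0    7 ]
  [   4  -12  -2    0 ]
R1 → -1/12·R1
  [ 1   -3  -1/2  11/12 ]
  [ 0    0     0      7 ]
  [ 4  -12    -2      0 ]
R3 → R3 − 4·R1
  [ 1  -3  -1/2  11/12 ]
  [ 0   0     0      7 ]
  [ 0   0     0  -11/3 ]
R2 → 1/7·R2
  [ 1  -3  -1/2  11/12 ]
  [ 0   0     0      1 ]
  [ 0   0     0  -11/3 ]
R3 → R3 + 11/3·R2
  [ 1  -3  -1/2  11/12 ]
  [ 0   0     0      1 ]
  [ 0   0     0      0 ]
R1 → R1 − 11/12·R2
  [ 1  -3  -1/2  0 ]
  [ 0   0     0  1 ]
  [ 0   0     0  0 ]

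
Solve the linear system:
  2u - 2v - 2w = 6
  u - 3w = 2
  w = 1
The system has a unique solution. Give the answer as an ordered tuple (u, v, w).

Form the augmented matrix and row-reduce:
  [ 2  -2  -2  |  6 ]
  [ 1   0  -3  |  2 ]
  [ 0   0   1  |  1 ]
R1 → 1/2·R1
  [ 1  -1  -1  |  3 ]
  [ 1   0  -3  |  2 ]
  [ 0   0   1  |  1 ]
R2 → R2 − R1
  [ 1  -1  -1  |   3 ]
  [ 0   1  -2  |  -1 ]
  [ 0   0   1  |   1 ]
R2 → R2 + 2·R3
  [ 1  -1  -1  |  3 ]
  [ 0   1   0  |  1 ]
  [ 0   0   1  |  1 ]
R1 → R1 + R3
  [ 1  -1  0  |  4 ]
  [ 0   1  0  |  1 ]
  [ 0   0  1  |  1 ]
R1 → R1 + R2
  [ 1  0  0  |  5 ]
  [ 0  1  0  |  1 ]
  [ 0  0  1  |  1 ]
Reading off the last column: u = 5, v = 1, w = 1.

(5, 1, 1)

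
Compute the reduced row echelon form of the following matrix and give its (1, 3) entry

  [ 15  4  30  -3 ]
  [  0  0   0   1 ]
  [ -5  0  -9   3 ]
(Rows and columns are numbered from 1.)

9/5

ρ1 ← 1/15·ρ1
  [  1  4/15   2  -1/5 ]
  [  0     0   0     1 ]
  [ -5     0  -9     3 ]
ρ3 ← ρ3 + 5·ρ1
  [ 1  4/15  2  -1/5 ]
  [ 0     0  0     1 ]
  [ 0   4/3  1     2 ]
ρ2 ↔ ρ3
  [ 1  4/15  2  -1/5 ]
  [ 0   4/3  1     2 ]
  [ 0     0  0     1 ]
ρ2 ← 3/4·ρ2
  [ 1  4/15    2  -1/5 ]
  [ 0     1  3/4   3/2 ]
  [ 0     0    0     1 ]
ρ2 ← ρ2 − 3/2·ρ3
  [ 1  4/15    2  -1/5 ]
  [ 0     1  3/4     0 ]
  [ 0     0    0     1 ]
ρ1 ← ρ1 + 1/5·ρ3
  [ 1  4/15    2  0 ]
  [ 0     1  3/4  0 ]
  [ 0     0    0  1 ]
ρ1 ← ρ1 − 4/15·ρ2
  [ 1  0  9/5  0 ]
  [ 0  1  3/4  0 ]
  [ 0  0    0  1 ]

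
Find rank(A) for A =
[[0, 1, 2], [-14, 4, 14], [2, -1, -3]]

Swap R1 and R2.
  [ -14   4  14 ]
  [   0   1   2 ]
  [   2  -1  -3 ]
Multiply R1 by -1/14.
  [ 1  -2/7  -1 ]
  [ 0     1   2 ]
  [ 2    -1  -3 ]
Subtract 2 times R1 from R3.
  [ 1  -2/7  -1 ]
  [ 0     1   2 ]
  [ 0  -3/7  -1 ]
Add 3/7 times R2 to R3.
  [ 1  -2/7    -1 ]
  [ 0     1     2 ]
  [ 0     0  -1/7 ]
Multiply R3 by -7.
  [ 1  -2/7  -1 ]
  [ 0     1   2 ]
  [ 0     0   1 ]
Subtract 2 times R3 from R2.
  [ 1  -2/7  -1 ]
  [ 0     1   0 ]
  [ 0     0   1 ]
Add R3 to R1.
  [ 1  -2/7  0 ]
  [ 0     1  0 ]
  [ 0     0  1 ]
Add 2/7 times R2 to R1.
  [ 1  0  0 ]
  [ 0  1  0 ]
  [ 0  0  1 ]
The reduced form has 3 nonzero rows.

rank = 3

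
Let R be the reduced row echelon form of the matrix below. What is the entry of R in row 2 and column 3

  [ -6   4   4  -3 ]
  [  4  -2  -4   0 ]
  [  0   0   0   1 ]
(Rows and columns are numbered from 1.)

R1 -> -1/6·R1
  [ 1  -2/3  -2/3  1/2 ]
  [ 4    -2    -4    0 ]
  [ 0     0     0    1 ]
R2 -> R2 − 4·R1
  [ 1  -2/3  -2/3  1/2 ]
  [ 0   2/3  -4/3   -2 ]
  [ 0     0     0    1 ]
R2 -> 3/2·R2
  [ 1  -2/3  -2/3  1/2 ]
  [ 0     1    -2   -3 ]
  [ 0     0     0    1 ]
R2 -> R2 + 3·R3
  [ 1  -2/3  -2/3  1/2 ]
  [ 0     1    -2    0 ]
  [ 0     0     0    1 ]
R1 -> R1 − 1/2·R3
  [ 1  -2/3  -2/3  0 ]
  [ 0     1    -2  0 ]
  [ 0     0     0  1 ]
R1 -> R1 + 2/3·R2
  [ 1  0  -2  0 ]
  [ 0  1  -2  0 ]
  [ 0  0   0  1 ]

-2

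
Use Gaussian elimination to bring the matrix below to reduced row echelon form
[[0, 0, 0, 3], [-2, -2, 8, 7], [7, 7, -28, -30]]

R1 <=> R2
  [ -2  -2    8    7 ]
  [  0   0    0    3 ]
  [  7   7  -28  -30 ]
R1 ← -1/2·R1
  [ 1  1   -4  -7/2 ]
  [ 0  0    0     3 ]
  [ 7  7  -28   -30 ]
R3 ← R3 − 7·R1
  [ 1  1  -4   -7/2 ]
  [ 0  0   0      3 ]
  [ 0  0   0  -11/2 ]
R2 ← 1/3·R2
  [ 1  1  -4   -7/2 ]
  [ 0  0   0      1 ]
  [ 0  0   0  -11/2 ]
R3 ← R3 + 11/2·R2
  [ 1  1  -4  -7/2 ]
  [ 0  0   0     1 ]
  [ 0  0   0     0 ]
R1 ← R1 + 7/2·R2
  [ 1  1  -4  0 ]
  [ 0  0   0  1 ]
  [ 0  0   0  0 ]

[[1, 1, -4, 0], [0, 0, 0, 1], [0, 0, 0, 0]]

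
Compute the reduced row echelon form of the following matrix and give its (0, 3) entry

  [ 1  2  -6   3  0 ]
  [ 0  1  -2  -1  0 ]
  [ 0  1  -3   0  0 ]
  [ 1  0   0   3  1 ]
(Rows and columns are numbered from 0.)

3

r4 := r4 − r1
  [ 1   2  -6   3  0 ]
  [ 0   1  -2  -1  0 ]
  [ 0   1  -3   0  0 ]
  [ 0  -2   6   0  1 ]
r3 := r3 − r2
  [ 1   2  -6   3  0 ]
  [ 0   1  -2  -1  0 ]
  [ 0   0  -1   1  0 ]
  [ 0  -2   6   0  1 ]
r4 := r4 + 2·r2
  [ 1  2  -6   3  0 ]
  [ 0  1  -2  -1  0 ]
  [ 0  0  -1   1  0 ]
  [ 0  0   2  -2  1 ]
r3 := -1·r3
  [ 1  2  -6   3  0 ]
  [ 0  1  -2  -1  0 ]
  [ 0  0   1  -1  0 ]
  [ 0  0   2  -2  1 ]
r4 := r4 − 2·r3
  [ 1  2  -6   3  0 ]
  [ 0  1  -2  -1  0 ]
  [ 0  0   1  -1  0 ]
  [ 0  0   0   0  1 ]
r2 := r2 + 2·r3
  [ 1  2  -6   3  0 ]
  [ 0  1   0  -3  0 ]
  [ 0  0   1  -1  0 ]
  [ 0  0   0   0  1 ]
r1 := r1 + 6·r3
  [ 1  2  0  -3  0 ]
  [ 0  1  0  -3  0 ]
  [ 0  0  1  -1  0 ]
  [ 0  0  0   0  1 ]
r1 := r1 − 2·r2
  [ 1  0  0   3  0 ]
  [ 0  1  0  -3  0 ]
  [ 0  0  1  -1  0 ]
  [ 0  0  0   0  1 ]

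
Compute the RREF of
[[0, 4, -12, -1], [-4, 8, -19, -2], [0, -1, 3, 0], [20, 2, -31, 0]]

Swap ρ1 and ρ2.
  [ -4   8  -19  -2 ]
  [  0   4  -12  -1 ]
  [  0  -1    3   0 ]
  [ 20   2  -31   0 ]
Multiply ρ1 by -1/4.
  [  1  -2  19/4  1/2 ]
  [  0   4   -12   -1 ]
  [  0  -1     3    0 ]
  [ 20   2   -31    0 ]
Subtract 20 times ρ1 from ρ4.
  [ 1  -2  19/4  1/2 ]
  [ 0   4   -12   -1 ]
  [ 0  -1     3    0 ]
  [ 0  42  -126  -10 ]
Multiply ρ2 by 1/4.
  [ 1  -2  19/4   1/2 ]
  [ 0   1    -3  -1/4 ]
  [ 0  -1     3     0 ]
  [ 0  42  -126   -10 ]
Add ρ2 to ρ3.
  [ 1  -2  19/4   1/2 ]
  [ 0   1    -3  -1/4 ]
  [ 0   0     0  -1/4 ]
  [ 0  42  -126   -10 ]
Subtract 42 times ρ2 from ρ4.
  [ 1  -2  19/4   1/2 ]
  [ 0   1    -3  -1/4 ]
  [ 0   0     0  -1/4 ]
  [ 0   0     0   1/2 ]
Multiply ρ3 by -4.
  [ 1  -2  19/4   1/2 ]
  [ 0   1    -3  -1/4 ]
  [ 0   0     0     1 ]
  [ 0   0     0   1/2 ]
Subtract 1/2 times ρ3 from ρ4.
  [ 1  -2  19/4   1/2 ]
  [ 0   1    -3  -1/4 ]
  [ 0   0     0     1 ]
  [ 0   0     0     0 ]
Add 1/4 times ρ3 to ρ2.
  [ 1  -2  19/4  1/2 ]
  [ 0   1    -3    0 ]
  [ 0   0     0    1 ]
  [ 0   0     0    0 ]
Subtract 1/2 times ρ3 from ρ1.
  [ 1  -2  19/4  0 ]
  [ 0   1    -3  0 ]
  [ 0   0     0  1 ]
  [ 0   0     0  0 ]
Add 2 times ρ2 to ρ1.
  [ 1  0  -5/4  0 ]
  [ 0  1    -3  0 ]
  [ 0  0     0  1 ]
  [ 0  0     0  0 ]

[[1, 0, -5/4, 0], [0, 1, -3, 0], [0, 0, 0, 1], [0, 0, 0, 0]]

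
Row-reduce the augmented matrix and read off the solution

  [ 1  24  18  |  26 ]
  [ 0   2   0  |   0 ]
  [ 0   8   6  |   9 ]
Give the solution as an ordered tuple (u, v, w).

(-1, 0, 3/2)

ρ2 → 1/2·ρ2
ρ3 → ρ3 − 8·ρ2
ρ3 → 1/6·ρ3
ρ1 → ρ1 − 18·ρ3
ρ1 → ρ1 − 24·ρ2
Reading off the last column: u = -1, v = 0, w = 3/2.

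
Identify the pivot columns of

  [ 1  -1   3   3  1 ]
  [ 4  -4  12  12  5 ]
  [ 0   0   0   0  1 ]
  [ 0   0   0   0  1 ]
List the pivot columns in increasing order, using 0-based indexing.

0, 4

Subtract 4 times R1 from R2.
  [ 1  -1  3  3  1 ]
  [ 0   0  0  0  1 ]
  [ 0   0  0  0  1 ]
  [ 0   0  0  0  1 ]
Subtract R2 from R3.
  [ 1  -1  3  3  1 ]
  [ 0   0  0  0  1 ]
  [ 0   0  0  0  0 ]
  [ 0   0  0  0  1 ]
Subtract R2 from R4.
  [ 1  -1  3  3  1 ]
  [ 0   0  0  0  1 ]
  [ 0   0  0  0  0 ]
  [ 0   0  0  0  0 ]
Subtract R2 from R1.
  [ 1  -1  3  3  0 ]
  [ 0   0  0  0  1 ]
  [ 0   0  0  0  0 ]
  [ 0   0  0  0  0 ]
Pivot columns are the columns containing a leading 1.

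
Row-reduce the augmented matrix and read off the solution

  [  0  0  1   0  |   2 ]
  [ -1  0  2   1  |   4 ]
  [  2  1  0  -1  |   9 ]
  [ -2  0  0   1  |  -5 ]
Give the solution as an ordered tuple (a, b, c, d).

(5, 4, 2, 5)

ρ1 <=> ρ2
  [ -1  0  2   1  |   4 ]
  [  0  0  1   0  |   2 ]
  [  2  1  0  -1  |   9 ]
  [ -2  0  0   1  |  -5 ]
ρ1 := -1·ρ1
  [  1  0  -2  -1  |  -4 ]
  [  0  0   1   0  |   2 ]
  [  2  1   0  -1  |   9 ]
  [ -2  0   0   1  |  -5 ]
ρ3 := ρ3 − 2·ρ1
  [  1  0  -2  -1  |  -4 ]
  [  0  0   1   0  |   2 ]
  [  0  1   4   1  |  17 ]
  [ -2  0   0   1  |  -5 ]
ρ4 := ρ4 + 2·ρ1
  [ 1  0  -2  -1  |   -4 ]
  [ 0  0   1   0  |    2 ]
  [ 0  1   4   1  |   17 ]
  [ 0  0  -4  -1  |  -13 ]
ρ2 <=> ρ3
  [ 1  0  -2  -1  |   -4 ]
  [ 0  1   4   1  |   17 ]
  [ 0  0   1   0  |    2 ]
  [ 0  0  -4  -1  |  -13 ]
ρ4 := ρ4 + 4·ρ3
  [ 1  0  -2  -1  |  -4 ]
  [ 0  1   4   1  |  17 ]
  [ 0  0   1   0  |   2 ]
  [ 0  0   0  -1  |  -5 ]
ρ4 := -1·ρ4
  [ 1  0  -2  -1  |  -4 ]
  [ 0  1   4   1  |  17 ]
  [ 0  0   1   0  |   2 ]
  [ 0  0   0   1  |   5 ]
ρ2 := ρ2 − ρ4
  [ 1  0  -2  -1  |  -4 ]
  [ 0  1   4   0  |  12 ]
  [ 0  0   1   0  |   2 ]
  [ 0  0   0   1  |   5 ]
ρ1 := ρ1 + ρ4
  [ 1  0  -2  0  |   1 ]
  [ 0  1   4  0  |  12 ]
  [ 0  0   1  0  |   2 ]
  [ 0  0   0  1  |   5 ]
ρ2 := ρ2 − 4·ρ3
  [ 1  0  -2  0  |  1 ]
  [ 0  1   0  0  |  4 ]
  [ 0  0   1  0  |  2 ]
  [ 0  0   0  1  |  5 ]
ρ1 := ρ1 + 2·ρ3
  [ 1  0  0  0  |  5 ]
  [ 0  1  0  0  |  4 ]
  [ 0  0  1  0  |  2 ]
  [ 0  0  0  1  |  5 ]
Reading off the last column: a = 5, b = 4, c = 2, d = 5.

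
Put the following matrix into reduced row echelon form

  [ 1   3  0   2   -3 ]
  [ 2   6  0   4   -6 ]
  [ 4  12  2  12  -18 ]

R2 -> R2 − 2·R1
  [ 1   3  0   2   -3 ]
  [ 0   0  0   0    0 ]
  [ 4  12  2  12  -18 ]
R3 -> R3 − 4·R1
  [ 1  3  0  2  -3 ]
  [ 0  0  0  0   0 ]
  [ 0  0  2  4  -6 ]
R2 <-> R3
  [ 1  3  0  2  -3 ]
  [ 0  0  2  4  -6 ]
  [ 0  0  0  0   0 ]
R2 -> 1/2·R2
  [ 1  3  0  2  -3 ]
  [ 0  0  1  2  -3 ]
  [ 0  0  0  0   0 ]

[[1, 3, 0, 2, -3], [0, 0, 1, 2, -3], [0, 0, 0, 0, 0]]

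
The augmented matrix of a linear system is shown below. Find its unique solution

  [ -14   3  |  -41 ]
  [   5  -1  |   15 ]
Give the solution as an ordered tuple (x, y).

r1 := -1/14·r1
r2 := r2 − 5·r1
r2 := 14·r2
r1 := r1 + 3/14·r2
Reading off the last column: x = 4, y = 5.

(4, 5)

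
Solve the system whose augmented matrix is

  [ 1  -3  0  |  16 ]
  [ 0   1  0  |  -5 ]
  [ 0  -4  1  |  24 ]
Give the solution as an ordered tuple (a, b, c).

Add 4 times ρ2 to ρ3.
  [ 1  -3  0  |  16 ]
  [ 0   1  0  |  -5 ]
  [ 0   0  1  |   4 ]
Add 3 times ρ2 to ρ1.
  [ 1  0  0  |   1 ]
  [ 0  1  0  |  -5 ]
  [ 0  0  1  |   4 ]
Reading off the last column: a = 1, b = -5, c = 4.

(1, -5, 4)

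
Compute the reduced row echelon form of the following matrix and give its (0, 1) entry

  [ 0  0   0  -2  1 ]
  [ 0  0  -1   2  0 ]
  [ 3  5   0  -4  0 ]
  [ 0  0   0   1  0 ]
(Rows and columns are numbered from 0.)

5/3

ρ1 <-> ρ3
  [ 3  5   0  -4  0 ]
  [ 0  0  -1   2  0 ]
  [ 0  0   0  -2  1 ]
  [ 0  0   0   1  0 ]
ρ1 → 1/3·ρ1
  [ 1  5/3   0  -4/3  0 ]
  [ 0    0  -1     2  0 ]
  [ 0    0   0    -2  1 ]
  [ 0    0   0     1  0 ]
ρ2 → -1·ρ2
  [ 1  5/3  0  -4/3  0 ]
  [ 0    0  1    -2  0 ]
  [ 0    0  0    -2  1 ]
  [ 0    0  0     1  0 ]
ρ3 → -1/2·ρ3
  [ 1  5/3  0  -4/3     0 ]
  [ 0    0  1    -2     0 ]
  [ 0    0  0     1  -1/2 ]
  [ 0    0  0     1     0 ]
ρ4 → ρ4 − ρ3
  [ 1  5/3  0  -4/3     0 ]
  [ 0    0  1    -2     0 ]
  [ 0    0  0     1  -1/2 ]
  [ 0    0  0     0   1/2 ]
ρ4 → 2·ρ4
  [ 1  5/3  0  -4/3     0 ]
  [ 0    0  1    -2     0 ]
  [ 0    0  0     1  -1/2 ]
  [ 0    0  0     0     1 ]
ρ3 → ρ3 + 1/2·ρ4
  [ 1  5/3  0  -4/3  0 ]
  [ 0    0  1    -2  0 ]
  [ 0    0  0     1  0 ]
  [ 0    0  0     0  1 ]
ρ2 → ρ2 + 2·ρ3
  [ 1  5/3  0  -4/3  0 ]
  [ 0    0  1     0  0 ]
  [ 0    0  0     1  0 ]
  [ 0    0  0     0  1 ]
ρ1 → ρ1 + 4/3·ρ3
  [ 1  5/3  0  0  0 ]
  [ 0    0  1  0  0 ]
  [ 0    0  0  1  0 ]
  [ 0    0  0  0  1 ]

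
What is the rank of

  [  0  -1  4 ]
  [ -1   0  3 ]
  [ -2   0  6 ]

rank = 2

ρ1 <-> ρ2
  [ -1   0  3 ]
  [  0  -1  4 ]
  [ -2   0  6 ]
ρ1 := -1·ρ1
  [  1   0  -3 ]
  [  0  -1   4 ]
  [ -2   0   6 ]
ρ3 := ρ3 + 2·ρ1
  [ 1   0  -3 ]
  [ 0  -1   4 ]
  [ 0   0   0 ]
ρ2 := -1·ρ2
  [ 1  0  -3 ]
  [ 0  1  -4 ]
  [ 0  0   0 ]
The reduced form has 2 nonzero rows.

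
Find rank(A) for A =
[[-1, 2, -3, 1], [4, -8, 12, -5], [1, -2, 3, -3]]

rank = 2

r1 := -1·r1
r2 := r2 − 4·r1
r3 := r3 − r1
r2 := -1·r2
r3 := r3 + 2·r2
r1 := r1 + r2
The reduced form has 2 nonzero rows.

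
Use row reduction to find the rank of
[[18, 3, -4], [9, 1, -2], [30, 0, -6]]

r1 ← 1/18·r1
  [  1  1/6  -2/9 ]
  [  9    1    -2 ]
  [ 30    0    -6 ]
r2 ← r2 − 9·r1
  [  1   1/6  -2/9 ]
  [  0  -1/2     0 ]
  [ 30     0    -6 ]
r3 ← r3 − 30·r1
  [ 1   1/6  -2/9 ]
  [ 0  -1/2     0 ]
  [ 0    -5   2/3 ]
r2 ← -2·r2
  [ 1  1/6  -2/9 ]
  [ 0    1     0 ]
  [ 0   -5   2/3 ]
r3 ← r3 + 5·r2
  [ 1  1/6  -2/9 ]
  [ 0    1     0 ]
  [ 0    0   2/3 ]
r3 ← 3/2·r3
  [ 1  1/6  -2/9 ]
  [ 0    1     0 ]
  [ 0    0     1 ]
r1 ← r1 + 2/9·r3
  [ 1  1/6  0 ]
  [ 0    1  0 ]
  [ 0    0  1 ]
r1 ← r1 − 1/6·r2
  [ 1  0  0 ]
  [ 0  1  0 ]
  [ 0  0  1 ]
The reduced form has 3 nonzero rows.

rank = 3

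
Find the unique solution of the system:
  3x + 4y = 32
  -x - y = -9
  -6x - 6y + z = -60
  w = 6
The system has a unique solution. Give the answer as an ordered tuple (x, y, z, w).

(4, 5, -6, 6)

Form the augmented matrix and row-reduce:
  [  3   4  0  0  |   32 ]
  [ -1  -1  0  0  |   -9 ]
  [ -6  -6  1  0  |  -60 ]
  [  0   0  0  1  |    6 ]
Multiply r1 by 1/3.
  [  1  4/3  0  0  |  32/3 ]
  [ -1   -1  0  0  |    -9 ]
  [ -6   -6  1  0  |   -60 ]
  [  0    0  0  1  |     6 ]
Add r1 to r2.
  [  1  4/3  0  0  |  32/3 ]
  [  0  1/3  0  0  |   5/3 ]
  [ -6   -6  1  0  |   -60 ]
  [  0    0  0  1  |     6 ]
Add 6 times r1 to r3.
  [ 1  4/3  0  0  |  32/3 ]
  [ 0  1/3  0  0  |   5/3 ]
  [ 0    2  1  0  |     4 ]
  [ 0    0  0  1  |     6 ]
Multiply r2 by 3.
  [ 1  4/3  0  0  |  32/3 ]
  [ 0    1  0  0  |     5 ]
  [ 0    2  1  0  |     4 ]
  [ 0    0  0  1  |     6 ]
Subtract 2 times r2 from r3.
  [ 1  4/3  0  0  |  32/3 ]
  [ 0    1  0  0  |     5 ]
  [ 0    0  1  0  |    -6 ]
  [ 0    0  0  1  |     6 ]
Subtract 4/3 times r2 from r1.
  [ 1  0  0  0  |   4 ]
  [ 0  1  0  0  |   5 ]
  [ 0  0  1  0  |  -6 ]
  [ 0  0  0  1  |   6 ]
Reading off the last column: x = 4, y = 5, z = -6, w = 6.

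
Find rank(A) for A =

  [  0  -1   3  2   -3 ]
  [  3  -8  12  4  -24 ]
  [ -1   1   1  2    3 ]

r1 ↔ r2
r1 → 1/3·r1
r3 → r3 + r1
r2 → -1·r2
r3 → r3 + 5/3·r2
r1 → r1 + 8/3·r2
The reduced form has 2 nonzero rows.

rank = 2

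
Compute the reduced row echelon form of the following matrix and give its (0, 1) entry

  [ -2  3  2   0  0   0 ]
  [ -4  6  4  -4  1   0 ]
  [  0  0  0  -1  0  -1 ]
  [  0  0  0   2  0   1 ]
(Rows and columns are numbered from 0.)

ρ1 ← -1/2·ρ1
  [  1  -3/2  -1   0  0   0 ]
  [ -4     6   4  -4  1   0 ]
  [  0     0   0  -1  0  -1 ]
  [  0     0   0   2  0   1 ]
ρ2 ← ρ2 + 4·ρ1
  [ 1  -3/2  -1   0  0   0 ]
  [ 0     0   0  -4  1   0 ]
  [ 0     0   0  -1  0  -1 ]
  [ 0     0   0   2  0   1 ]
ρ2 ← -1/4·ρ2
  [ 1  -3/2  -1   0     0   0 ]
  [ 0     0   0   1  -1/4   0 ]
  [ 0     0   0  -1     0  -1 ]
  [ 0     0   0   2     0   1 ]
ρ3 ← ρ3 + ρ2
  [ 1  -3/2  -1  0     0   0 ]
  [ 0     0   0  1  -1/4   0 ]
  [ 0     0   0  0  -1/4  -1 ]
  [ 0     0   0  2     0   1 ]
ρ4 ← ρ4 − 2·ρ2
  [ 1  -3/2  -1  0     0   0 ]
  [ 0     0   0  1  -1/4   0 ]
  [ 0     0   0  0  -1/4  -1 ]
  [ 0     0   0  0   1/2   1 ]
ρ3 ← -4·ρ3
  [ 1  -3/2  -1  0     0  0 ]
  [ 0     0   0  1  -1/4  0 ]
  [ 0     0   0  0     1  4 ]
  [ 0     0   0  0   1/2  1 ]
ρ4 ← ρ4 − 1/2·ρ3
  [ 1  -3/2  -1  0     0   0 ]
  [ 0     0   0  1  -1/4   0 ]
  [ 0     0   0  0     1   4 ]
  [ 0     0   0  0     0  -1 ]
ρ4 ← -1·ρ4
  [ 1  -3/2  -1  0     0  0 ]
  [ 0     0   0  1  -1/4  0 ]
  [ 0     0   0  0     1  4 ]
  [ 0     0   0  0     0  1 ]
ρ3 ← ρ3 − 4·ρ4
  [ 1  -3/2  -1  0     0  0 ]
  [ 0     0   0  1  -1/4  0 ]
  [ 0     0   0  0     1  0 ]
  [ 0     0   0  0     0  1 ]
ρ2 ← ρ2 + 1/4·ρ3
  [ 1  -3/2  -1  0  0  0 ]
  [ 0     0   0  1  0  0 ]
  [ 0     0   0  0  1  0 ]
  [ 0     0   0  0  0  1 ]

-3/2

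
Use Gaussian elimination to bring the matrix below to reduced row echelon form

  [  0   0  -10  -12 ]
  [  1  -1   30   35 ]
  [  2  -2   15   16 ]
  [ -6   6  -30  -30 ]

[[1, -1, 0, -1], [0, 0, 1, 6/5], [0, 0, 0, 0], [0, 0, 0, 0]]

ρ1 <-> ρ2
  [  1  -1   30   35 ]
  [  0   0  -10  -12 ]
  [  2  -2   15   16 ]
  [ -6   6  -30  -30 ]
ρ3 ← ρ3 − 2·ρ1
  [  1  -1   30   35 ]
  [  0   0  -10  -12 ]
  [  0   0  -45  -54 ]
  [ -6   6  -30  -30 ]
ρ4 ← ρ4 + 6·ρ1
  [ 1  -1   30   35 ]
  [ 0   0  -10  -12 ]
  [ 0   0  -45  -54 ]
  [ 0   0  150  180 ]
ρ2 ← -1/10·ρ2
  [ 1  -1   30   35 ]
  [ 0   0    1  6/5 ]
  [ 0   0  -45  -54 ]
  [ 0   0  150  180 ]
ρ3 ← ρ3 + 45·ρ2
  [ 1  -1   30   35 ]
  [ 0   0    1  6/5 ]
  [ 0   0    0    0 ]
  [ 0   0  150  180 ]
ρ4 ← ρ4 − 150·ρ2
  [ 1  -1  30   35 ]
  [ 0   0   1  6/5 ]
  [ 0   0   0    0 ]
  [ 0   0   0    0 ]
ρ1 ← ρ1 − 30·ρ2
  [ 1  -1  0   -1 ]
  [ 0   0  1  6/5 ]
  [ 0   0  0    0 ]
  [ 0   0  0    0 ]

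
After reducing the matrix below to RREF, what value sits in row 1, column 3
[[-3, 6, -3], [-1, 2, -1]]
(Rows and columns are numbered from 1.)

r1 ← -1/3·r1
  [  1  -2   1 ]
  [ -1   2  -1 ]
r2 ← r2 + r1
  [ 1  -2  1 ]
  [ 0   0  0 ]

1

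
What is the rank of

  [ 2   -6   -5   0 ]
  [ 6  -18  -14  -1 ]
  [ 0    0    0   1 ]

rank = 3

R1 ← 1/2·R1
  [ 1   -3  -5/2   0 ]
  [ 6  -18   -14  -1 ]
  [ 0    0     0   1 ]
R2 ← R2 − 6·R1
  [ 1  -3  -5/2   0 ]
  [ 0   0     1  -1 ]
  [ 0   0     0   1 ]
R2 ← R2 + R3
  [ 1  -3  -5/2  0 ]
  [ 0   0     1  0 ]
  [ 0   0     0  1 ]
R1 ← R1 + 5/2·R2
  [ 1  -3  0  0 ]
  [ 0   0  1  0 ]
  [ 0   0  0  1 ]
The reduced form has 3 nonzero rows.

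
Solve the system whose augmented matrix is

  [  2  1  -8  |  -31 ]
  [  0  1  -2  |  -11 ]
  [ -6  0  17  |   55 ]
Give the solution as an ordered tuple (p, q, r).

r1 -> 1/2·r1
  [  1  1/2  -4  |  -31/2 ]
  [  0    1  -2  |    -11 ]
  [ -6    0  17  |     55 ]
r3 -> r3 + 6·r1
  [ 1  1/2  -4  |  -31/2 ]
  [ 0    1  -2  |    -11 ]
  [ 0    3  -7  |    -38 ]
r3 -> r3 − 3·r2
  [ 1  1/2  -4  |  -31/2 ]
  [ 0    1  -2  |    -11 ]
  [ 0    0  -1  |     -5 ]
r3 -> -1·r3
  [ 1  1/2  -4  |  -31/2 ]
  [ 0    1  -2  |    -11 ]
  [ 0    0   1  |      5 ]
r2 -> r2 + 2·r3
  [ 1  1/2  -4  |  -31/2 ]
  [ 0    1   0  |     -1 ]
  [ 0    0   1  |      5 ]
r1 -> r1 + 4·r3
  [ 1  1/2  0  |  9/2 ]
  [ 0    1  0  |   -1 ]
  [ 0    0  1  |    5 ]
r1 -> r1 − 1/2·r2
  [ 1  0  0  |   5 ]
  [ 0  1  0  |  -1 ]
  [ 0  0  1  |   5 ]
Reading off the last column: p = 5, q = -1, r = 5.

(5, -1, 5)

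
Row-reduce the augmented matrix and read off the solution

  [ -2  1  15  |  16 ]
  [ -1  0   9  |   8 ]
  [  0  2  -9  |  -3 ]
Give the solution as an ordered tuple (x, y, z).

(1, 3, 1)

R1 ← -1/2·R1
R2 ← R2 + R1
R2 ← -2·R2
R3 ← R3 − 2·R2
R3 ← -1/3·R3
R2 ← R2 + 3·R3
R1 ← R1 + 15/2·R3
R1 ← R1 + 1/2·R2
Reading off the last column: x = 1, y = 3, z = 1.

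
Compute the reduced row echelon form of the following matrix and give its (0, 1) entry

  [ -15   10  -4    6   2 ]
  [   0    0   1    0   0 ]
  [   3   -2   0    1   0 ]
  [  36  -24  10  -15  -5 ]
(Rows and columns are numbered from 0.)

ρ1 -> -1/15·ρ1
  [  1  -2/3  4/15  -2/5  -2/15 ]
  [  0     0     1     0      0 ]
  [  3    -2     0     1      0 ]
  [ 36   -24    10   -15     -5 ]
ρ3 -> ρ3 − 3·ρ1
  [  1  -2/3  4/15  -2/5  -2/15 ]
  [  0     0     1     0      0 ]
  [  0     0  -4/5  11/5    2/5 ]
  [ 36   -24    10   -15     -5 ]
ρ4 -> ρ4 − 36·ρ1
  [ 1  -2/3  4/15  -2/5  -2/15 ]
  [ 0     0     1     0      0 ]
  [ 0     0  -4/5  11/5    2/5 ]
  [ 0     0   2/5  -3/5   -1/5 ]
ρ3 -> ρ3 + 4/5·ρ2
  [ 1  -2/3  4/15  -2/5  -2/15 ]
  [ 0     0     1     0      0 ]
  [ 0     0     0  11/5    2/5 ]
  [ 0     0   2/5  -3/5   -1/5 ]
ρ4 -> ρ4 − 2/5·ρ2
  [ 1  -2/3  4/15  -2/5  -2/15 ]
  [ 0     0     1     0      0 ]
  [ 0     0     0  11/5    2/5 ]
  [ 0     0     0  -3/5   -1/5 ]
ρ3 -> 5/11·ρ3
  [ 1  -2/3  4/15  -2/5  -2/15 ]
  [ 0     0     1     0      0 ]
  [ 0     0     0     1   2/11 ]
  [ 0     0     0  -3/5   -1/5 ]
ρ4 -> ρ4 + 3/5·ρ3
  [ 1  -2/3  4/15  -2/5  -2/15 ]
  [ 0     0     1     0      0 ]
  [ 0     0     0     1   2/11 ]
  [ 0     0     0     0  -1/11 ]
ρ4 -> -11·ρ4
  [ 1  -2/3  4/15  -2/5  -2/15 ]
  [ 0     0     1     0      0 ]
  [ 0     0     0     1   2/11 ]
  [ 0     0     0     0      1 ]
ρ3 -> ρ3 − 2/11·ρ4
  [ 1  -2/3  4/15  -2/5  -2/15 ]
  [ 0     0     1     0      0 ]
  [ 0     0     0     1      0 ]
  [ 0     0     0     0      1 ]
ρ1 -> ρ1 + 2/15·ρ4
  [ 1  -2/3  4/15  -2/5  0 ]
  [ 0     0     1     0  0 ]
  [ 0     0     0     1  0 ]
  [ 0     0     0     0  1 ]
ρ1 -> ρ1 + 2/5·ρ3
  [ 1  -2/3  4/15  0  0 ]
  [ 0     0     1  0  0 ]
  [ 0     0     0  1  0 ]
  [ 0     0     0  0  1 ]
ρ1 -> ρ1 − 4/15·ρ2
  [ 1  -2/3  0  0  0 ]
  [ 0     0  1  0  0 ]
  [ 0     0  0  1  0 ]
  [ 0     0  0  0  1 ]

-2/3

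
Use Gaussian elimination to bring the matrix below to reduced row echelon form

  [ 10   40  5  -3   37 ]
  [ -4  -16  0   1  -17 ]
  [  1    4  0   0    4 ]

[[1, 4, 0, 0, 4], [0, 0, 1, 0, -6/5], [0, 0, 0, 1, -1]]

ρ1 -> 1/10·ρ1
  [  1    4  1/2  -3/10  37/10 ]
  [ -4  -16    0      1    -17 ]
  [  1    4    0      0      4 ]
ρ2 -> ρ2 + 4·ρ1
  [ 1  4  1/2  -3/10  37/10 ]
  [ 0  0    2   -1/5  -11/5 ]
  [ 1  4    0      0      4 ]
ρ3 -> ρ3 − ρ1
  [ 1  4   1/2  -3/10  37/10 ]
  [ 0  0     2   -1/5  -11/5 ]
  [ 0  0  -1/2   3/10   3/10 ]
ρ2 -> 1/2·ρ2
  [ 1  4   1/2  -3/10   37/10 ]
  [ 0  0     1  -1/10  -11/10 ]
  [ 0  0  -1/2   3/10    3/10 ]
ρ3 -> ρ3 + 1/2·ρ2
  [ 1  4  1/2  -3/10   37/10 ]
  [ 0  0    1  -1/10  -11/10 ]
  [ 0  0    0    1/4    -1/4 ]
ρ3 -> 4·ρ3
  [ 1  4  1/2  -3/10   37/10 ]
  [ 0  0    1  -1/10  -11/10 ]
  [ 0  0    0      1      -1 ]
ρ2 -> ρ2 + 1/10·ρ3
  [ 1  4  1/2  -3/10  37/10 ]
  [ 0  0    1      0   -6/5 ]
  [ 0  0    0      1     -1 ]
ρ1 -> ρ1 + 3/10·ρ3
  [ 1  4  1/2  0  17/5 ]
  [ 0  0    1  0  -6/5 ]
  [ 0  0    0  1    -1 ]
ρ1 -> ρ1 − 1/2·ρ2
  [ 1  4  0  0     4 ]
  [ 0  0  1  0  -6/5 ]
  [ 0  0  0  1    -1 ]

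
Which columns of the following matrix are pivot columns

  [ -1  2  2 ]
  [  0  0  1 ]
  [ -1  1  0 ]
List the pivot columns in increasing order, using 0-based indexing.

Multiply R1 by -1.
  [  1  -2  -2 ]
  [  0   0   1 ]
  [ -1   1   0 ]
Add R1 to R3.
  [ 1  -2  -2 ]
  [ 0   0   1 ]
  [ 0  -1  -2 ]
Swap R2 and R3.
  [ 1  -2  -2 ]
  [ 0  -1  -2 ]
  [ 0   0   1 ]
Multiply R2 by -1.
  [ 1  -2  -2 ]
  [ 0   1   2 ]
  [ 0   0   1 ]
Subtract 2 times R3 from R2.
  [ 1  -2  -2 ]
  [ 0   1   0 ]
  [ 0   0   1 ]
Add 2 times R3 to R1.
  [ 1  -2  0 ]
  [ 0   1  0 ]
  [ 0   0  1 ]
Add 2 times R2 to R1.
  [ 1  0  0 ]
  [ 0  1  0 ]
  [ 0  0  1 ]
Pivot columns are the columns containing a leading 1.

0, 1, 2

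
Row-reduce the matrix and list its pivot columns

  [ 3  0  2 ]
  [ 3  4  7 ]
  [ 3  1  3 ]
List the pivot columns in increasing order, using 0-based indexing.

R1 := 1/3·R1
  [ 1  0  2/3 ]
  [ 3  4    7 ]
  [ 3  1    3 ]
R2 := R2 − 3·R1
  [ 1  0  2/3 ]
  [ 0  4    5 ]
  [ 3  1    3 ]
R3 := R3 − 3·R1
  [ 1  0  2/3 ]
  [ 0  4    5 ]
  [ 0  1    1 ]
R2 := 1/4·R2
  [ 1  0  2/3 ]
  [ 0  1  5/4 ]
  [ 0  1    1 ]
R3 := R3 − R2
  [ 1  0   2/3 ]
  [ 0  1   5/4 ]
  [ 0  0  -1/4 ]
R3 := -4·R3
  [ 1  0  2/3 ]
  [ 0  1  5/4 ]
  [ 0  0    1 ]
R2 := R2 − 5/4·R3
  [ 1  0  2/3 ]
  [ 0  1    0 ]
  [ 0  0    1 ]
R1 := R1 − 2/3·R3
  [ 1  0  0 ]
  [ 0  1  0 ]
  [ 0  0  1 ]
Pivot columns are the columns containing a leading 1.

0, 1, 2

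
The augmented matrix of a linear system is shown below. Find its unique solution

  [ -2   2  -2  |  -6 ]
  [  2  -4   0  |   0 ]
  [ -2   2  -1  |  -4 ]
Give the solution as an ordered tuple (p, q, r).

R1 -> -1/2·R1
  [  1  -1   1  |   3 ]
  [  2  -4   0  |   0 ]
  [ -2   2  -1  |  -4 ]
R2 -> R2 − 2·R1
  [  1  -1   1  |   3 ]
  [  0  -2  -2  |  -6 ]
  [ -2   2  -1  |  -4 ]
R3 -> R3 + 2·R1
  [ 1  -1   1  |   3 ]
  [ 0  -2  -2  |  -6 ]
  [ 0   0   1  |   2 ]
R2 -> -1/2·R2
  [ 1  -1  1  |  3 ]
  [ 0   1  1  |  3 ]
  [ 0   0  1  |  2 ]
R2 -> R2 − R3
  [ 1  -1  1  |  3 ]
  [ 0   1  0  |  1 ]
  [ 0   0  1  |  2 ]
R1 -> R1 − R3
  [ 1  -1  0  |  1 ]
  [ 0   1  0  |  1 ]
  [ 0   0  1  |  2 ]
R1 -> R1 + R2
  [ 1  0  0  |  2 ]
  [ 0  1  0  |  1 ]
  [ 0  0  1  |  2 ]
Reading off the last column: p = 2, q = 1, r = 2.

(2, 1, 2)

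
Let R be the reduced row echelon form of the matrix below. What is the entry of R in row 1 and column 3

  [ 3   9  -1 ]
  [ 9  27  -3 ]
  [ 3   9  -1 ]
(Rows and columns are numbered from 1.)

-1/3

Multiply ρ1 by 1/3.
  [ 1   3  -1/3 ]
  [ 9  27    -3 ]
  [ 3   9    -1 ]
Subtract 9 times ρ1 from ρ2.
  [ 1  3  -1/3 ]
  [ 0  0     0 ]
  [ 3  9    -1 ]
Subtract 3 times ρ1 from ρ3.
  [ 1  3  -1/3 ]
  [ 0  0     0 ]
  [ 0  0     0 ]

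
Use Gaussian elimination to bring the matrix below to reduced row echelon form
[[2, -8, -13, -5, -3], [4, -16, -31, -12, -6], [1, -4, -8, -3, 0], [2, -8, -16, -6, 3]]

[[1, -4, 0, 0, 0], [0, 0, 1, 0, 0], [0, 0, 0, 1, 0], [0, 0, 0, 0, 1]]

Multiply R1 by 1/2.
  [ 1   -4  -13/2  -5/2  -3/2 ]
  [ 4  -16    -31   -12    -6 ]
  [ 1   -4     -8    -3     0 ]
  [ 2   -8    -16    -6     3 ]
Subtract 4 times R1 from R2.
  [ 1  -4  -13/2  -5/2  -3/2 ]
  [ 0   0     -5    -2     0 ]
  [ 1  -4     -8    -3     0 ]
  [ 2  -8    -16    -6     3 ]
Subtract R1 from R3.
  [ 1  -4  -13/2  -5/2  -3/2 ]
  [ 0   0     -5    -2     0 ]
  [ 0   0   -3/2  -1/2   3/2 ]
  [ 2  -8    -16    -6     3 ]
Subtract 2 times R1 from R4.
  [ 1  -4  -13/2  -5/2  -3/2 ]
  [ 0   0     -5    -2     0 ]
  [ 0   0   -3/2  -1/2   3/2 ]
  [ 0   0     -3    -1     6 ]
Multiply R2 by -1/5.
  [ 1  -4  -13/2  -5/2  -3/2 ]
  [ 0   0      1   2/5     0 ]
  [ 0   0   -3/2  -1/2   3/2 ]
  [ 0   0     -3    -1     6 ]
Add 3/2 times R2 to R3.
  [ 1  -4  -13/2  -5/2  -3/2 ]
  [ 0   0      1   2/5     0 ]
  [ 0   0      0  1/10   3/2 ]
  [ 0   0     -3    -1     6 ]
Add 3 times R2 to R4.
  [ 1  -4  -13/2  -5/2  -3/2 ]
  [ 0   0      1   2/5     0 ]
  [ 0   0      0  1/10   3/2 ]
  [ 0   0      0   1/5     6 ]
Multiply R3 by 10.
  [ 1  -4  -13/2  -5/2  -3/2 ]
  [ 0   0      1   2/5     0 ]
  [ 0   0      0     1    15 ]
  [ 0   0      0   1/5     6 ]
Subtract 1/5 times R3 from R4.
  [ 1  -4  -13/2  -5/2  -3/2 ]
  [ 0   0      1   2/5     0 ]
  [ 0   0      0     1    15 ]
  [ 0   0      0     0     3 ]
Multiply R4 by 1/3.
  [ 1  -4  -13/2  -5/2  -3/2 ]
  [ 0   0      1   2/5     0 ]
  [ 0   0      0     1    15 ]
  [ 0   0      0     0     1 ]
Subtract 15 times R4 from R3.
  [ 1  -4  -13/2  -5/2  -3/2 ]
  [ 0   0      1   2/5     0 ]
  [ 0   0      0     1     0 ]
  [ 0   0      0     0     1 ]
Add 3/2 times R4 to R1.
  [ 1  -4  -13/2  -5/2  0 ]
  [ 0   0      1   2/5  0 ]
  [ 0   0      0     1  0 ]
  [ 0   0      0     0  1 ]
Subtract 2/5 times R3 from R2.
  [ 1  -4  -13/2  -5/2  0 ]
  [ 0   0      1     0  0 ]
  [ 0   0      0     1  0 ]
  [ 0   0      0     0  1 ]
Add 5/2 times R3 to R1.
  [ 1  -4  -13/2  0  0 ]
  [ 0   0      1  0  0 ]
  [ 0   0      0  1  0 ]
  [ 0   0      0  0  1 ]
Add 13/2 times R2 to R1.
  [ 1  -4  0  0  0 ]
  [ 0   0  1  0  0 ]
  [ 0   0  0  1  0 ]
  [ 0   0  0  0  1 ]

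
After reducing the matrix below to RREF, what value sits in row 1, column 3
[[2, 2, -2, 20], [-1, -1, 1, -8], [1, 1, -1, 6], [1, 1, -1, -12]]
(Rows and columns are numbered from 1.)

-1

r1 -> 1/2·r1
  [  1   1  -1   10 ]
  [ -1  -1   1   -8 ]
  [  1   1  -1    6 ]
  [  1   1  -1  -12 ]
r2 -> r2 + r1
  [ 1  1  -1   10 ]
  [ 0  0   0    2 ]
  [ 1  1  -1    6 ]
  [ 1  1  -1  -12 ]
r3 -> r3 − r1
  [ 1  1  -1   10 ]
  [ 0  0   0    2 ]
  [ 0  0   0   -4 ]
  [ 1  1  -1  -12 ]
r4 -> r4 − r1
  [ 1  1  -1   10 ]
  [ 0  0   0    2 ]
  [ 0  0   0   -4 ]
  [ 0  0   0  -22 ]
r2 -> 1/2·r2
  [ 1  1  -1   10 ]
  [ 0  0   0    1 ]
  [ 0  0   0   -4 ]
  [ 0  0   0  -22 ]
r3 -> r3 + 4·r2
  [ 1  1  -1   10 ]
  [ 0  0   0    1 ]
  [ 0  0   0    0 ]
  [ 0  0   0  -22 ]
r4 -> r4 + 22·r2
  [ 1  1  -1  10 ]
  [ 0  0   0   1 ]
  [ 0  0   0   0 ]
  [ 0  0   0   0 ]
r1 -> r1 − 10·r2
  [ 1  1  -1  0 ]
  [ 0  0   0  1 ]
  [ 0  0   0  0 ]
  [ 0  0   0  0 ]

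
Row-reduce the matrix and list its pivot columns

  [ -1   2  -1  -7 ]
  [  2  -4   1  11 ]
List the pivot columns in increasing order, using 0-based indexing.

0, 2

ρ1 -> -1·ρ1
  [ 1  -2  1   7 ]
  [ 2  -4  1  11 ]
ρ2 -> ρ2 − 2·ρ1
  [ 1  -2   1   7 ]
  [ 0   0  -1  -3 ]
ρ2 -> -1·ρ2
  [ 1  -2  1  7 ]
  [ 0   0  1  3 ]
ρ1 -> ρ1 − ρ2
  [ 1  -2  0  4 ]
  [ 0   0  1  3 ]
Pivot columns are the columns containing a leading 1.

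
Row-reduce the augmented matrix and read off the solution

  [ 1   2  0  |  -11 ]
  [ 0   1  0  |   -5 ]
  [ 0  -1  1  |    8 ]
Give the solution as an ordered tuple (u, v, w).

Add R2 to R3.
Subtract 2 times R2 from R1.
Reading off the last column: u = -1, v = -5, w = 3.

(-1, -5, 3)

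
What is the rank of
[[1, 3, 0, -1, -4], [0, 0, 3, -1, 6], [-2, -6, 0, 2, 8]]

ρ3 := ρ3 + 2·ρ1
  [ 1  3  0  -1  -4 ]
  [ 0  0  3  -1   6 ]
  [ 0  0  0   0   0 ]
ρ2 := 1/3·ρ2
  [ 1  3  0    -1  -4 ]
  [ 0  0  1  -1/3   2 ]
  [ 0  0  0     0   0 ]
The reduced form has 2 nonzero rows.

rank = 2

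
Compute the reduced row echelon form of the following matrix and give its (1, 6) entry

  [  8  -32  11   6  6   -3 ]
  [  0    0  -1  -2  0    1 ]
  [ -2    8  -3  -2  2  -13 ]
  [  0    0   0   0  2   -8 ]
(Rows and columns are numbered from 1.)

4

R1 ← 1/8·R1
  [  1  -4  11/8  3/4  3/4  -3/8 ]
  [  0   0    -1   -2    0     1 ]
  [ -2   8    -3   -2    2   -13 ]
  [  0   0     0    0    2    -8 ]
R3 ← R3 + 2·R1
  [ 1  -4  11/8   3/4  3/4   -3/8 ]
  [ 0   0    -1    -2    0      1 ]
  [ 0   0  -1/4  -1/2  7/2  -55/4 ]
  [ 0   0     0     0    2     -8 ]
R2 ← -1·R2
  [ 1  -4  11/8   3/4  3/4   -3/8 ]
  [ 0   0     1     2    0     -1 ]
  [ 0   0  -1/4  -1/2  7/2  -55/4 ]
  [ 0   0     0     0    2     -8 ]
R3 ← R3 + 1/4·R2
  [ 1  -4  11/8  3/4  3/4  -3/8 ]
  [ 0   0     1    2    0    -1 ]
  [ 0   0     0    0  7/2   -14 ]
  [ 0   0     0    0    2    -8 ]
R3 ← 2/7·R3
  [ 1  -4  11/8  3/4  3/4  -3/8 ]
  [ 0   0     1    2    0    -1 ]
  [ 0   0     0    0    1    -4 ]
  [ 0   0     0    0    2    -8 ]
R4 ← R4 − 2·R3
  [ 1  -4  11/8  3/4  3/4  -3/8 ]
  [ 0   0     1    2    0    -1 ]
  [ 0   0     0    0    1    -4 ]
  [ 0   0     0    0    0     0 ]
R1 ← R1 − 3/4·R3
  [ 1  -4  11/8  3/4  0  21/8 ]
  [ 0   0     1    2  0    -1 ]
  [ 0   0     0    0  1    -4 ]
  [ 0   0     0    0  0     0 ]
R1 ← R1 − 11/8·R2
  [ 1  -4  0  -2  0   4 ]
  [ 0   0  1   2  0  -1 ]
  [ 0   0  0   0  1  -4 ]
  [ 0   0  0   0  0   0 ]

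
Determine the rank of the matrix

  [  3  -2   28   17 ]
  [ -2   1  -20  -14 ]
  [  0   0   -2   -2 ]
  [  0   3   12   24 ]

r1 → 1/3·r1
  [  1  -2/3  28/3  17/3 ]
  [ -2     1   -20   -14 ]
  [  0     0    -2    -2 ]
  [  0     3    12    24 ]
r2 → r2 + 2·r1
  [ 1  -2/3  28/3  17/3 ]
  [ 0  -1/3  -4/3  -8/3 ]
  [ 0     0    -2    -2 ]
  [ 0     3    12    24 ]
r2 → -3·r2
  [ 1  -2/3  28/3  17/3 ]
  [ 0     1     4     8 ]
  [ 0     0    -2    -2 ]
  [ 0     3    12    24 ]
r4 → r4 − 3·r2
  [ 1  -2/3  28/3  17/3 ]
  [ 0     1     4     8 ]
  [ 0     0    -2    -2 ]
  [ 0     0     0     0 ]
r3 → -1/2·r3
  [ 1  -2/3  28/3  17/3 ]
  [ 0     1     4     8 ]
  [ 0     0     1     1 ]
  [ 0     0     0     0 ]
r2 → r2 − 4·r3
  [ 1  -2/3  28/3  17/3 ]
  [ 0     1     0     4 ]
  [ 0     0     1     1 ]
  [ 0     0     0     0 ]
r1 → r1 − 28/3·r3
  [ 1  -2/3  0  -11/3 ]
  [ 0     1  0      4 ]
  [ 0     0  1      1 ]
  [ 0     0  0      0 ]
r1 → r1 + 2/3·r2
  [ 1  0  0  -1 ]
  [ 0  1  0   4 ]
  [ 0  0  1   1 ]
  [ 0  0  0   0 ]
The reduced form has 3 nonzero rows.

rank = 3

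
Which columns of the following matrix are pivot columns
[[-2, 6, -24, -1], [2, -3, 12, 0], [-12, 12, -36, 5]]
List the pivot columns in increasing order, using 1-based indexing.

1, 2, 3

Multiply ρ1 by -1/2.
  [   1  -3   12  1/2 ]
  [   2  -3   12    0 ]
  [ -12  12  -36    5 ]
Subtract 2 times ρ1 from ρ2.
  [   1  -3   12  1/2 ]
  [   0   3  -12   -1 ]
  [ -12  12  -36    5 ]
Add 12 times ρ1 to ρ3.
  [ 1   -3   12  1/2 ]
  [ 0    3  -12   -1 ]
  [ 0  -24  108   11 ]
Multiply ρ2 by 1/3.
  [ 1   -3   12   1/2 ]
  [ 0    1   -4  -1/3 ]
  [ 0  -24  108    11 ]
Add 24 times ρ2 to ρ3.
  [ 1  -3  12   1/2 ]
  [ 0   1  -4  -1/3 ]
  [ 0   0  12     3 ]
Multiply ρ3 by 1/12.
  [ 1  -3  12   1/2 ]
  [ 0   1  -4  -1/3 ]
  [ 0   0   1   1/4 ]
Add 4 times ρ3 to ρ2.
  [ 1  -3  12  1/2 ]
  [ 0   1   0  2/3 ]
  [ 0   0   1  1/4 ]
Subtract 12 times ρ3 from ρ1.
  [ 1  -3  0  -5/2 ]
  [ 0   1  0   2/3 ]
  [ 0   0  1   1/4 ]
Add 3 times ρ2 to ρ1.
  [ 1  0  0  -1/2 ]
  [ 0  1  0   2/3 ]
  [ 0  0  1   1/4 ]
Pivot columns are the columns containing a leading 1.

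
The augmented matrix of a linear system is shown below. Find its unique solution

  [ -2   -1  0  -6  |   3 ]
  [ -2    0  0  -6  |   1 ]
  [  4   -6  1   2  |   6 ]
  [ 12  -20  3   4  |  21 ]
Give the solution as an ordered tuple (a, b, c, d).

(-2, -2, 1, 1/2)

r1 := -1/2·r1
  [  1  1/2  0   3  |  -3/2 ]
  [ -2    0  0  -6  |     1 ]
  [  4   -6  1   2  |     6 ]
  [ 12  -20  3   4  |    21 ]
r2 := r2 + 2·r1
  [  1  1/2  0  3  |  -3/2 ]
  [  0    1  0  0  |    -2 ]
  [  4   -6  1  2  |     6 ]
  [ 12  -20  3  4  |    21 ]
r3 := r3 − 4·r1
  [  1  1/2  0    3  |  -3/2 ]
  [  0    1  0    0  |    -2 ]
  [  0   -8  1  -10  |    12 ]
  [ 12  -20  3    4  |    21 ]
r4 := r4 − 12·r1
  [ 1  1/2  0    3  |  -3/2 ]
  [ 0    1  0    0  |    -2 ]
  [ 0   -8  1  -10  |    12 ]
  [ 0  -26  3  -32  |    39 ]
r3 := r3 + 8·r2
  [ 1  1/2  0    3  |  -3/2 ]
  [ 0    1  0    0  |    -2 ]
  [ 0    0  1  -10  |    -4 ]
  [ 0  -26  3  -32  |    39 ]
r4 := r4 + 26·r2
  [ 1  1/2  0    3  |  -3/2 ]
  [ 0    1  0    0  |    -2 ]
  [ 0    0  1  -10  |    -4 ]
  [ 0    0  3  -32  |   -13 ]
r4 := r4 − 3·r3
  [ 1  1/2  0    3  |  -3/2 ]
  [ 0    1  0    0  |    -2 ]
  [ 0    0  1  -10  |    -4 ]
  [ 0    0  0   -2  |    -1 ]
r4 := -1/2·r4
  [ 1  1/2  0    3  |  -3/2 ]
  [ 0    1  0    0  |    -2 ]
  [ 0    0  1  -10  |    -4 ]
  [ 0    0  0    1  |   1/2 ]
r3 := r3 + 10·r4
  [ 1  1/2  0  3  |  -3/2 ]
  [ 0    1  0  0  |    -2 ]
  [ 0    0  1  0  |     1 ]
  [ 0    0  0  1  |   1/2 ]
r1 := r1 − 3·r4
  [ 1  1/2  0  0  |   -3 ]
  [ 0    1  0  0  |   -2 ]
  [ 0    0  1  0  |    1 ]
  [ 0    0  0  1  |  1/2 ]
r1 := r1 − 1/2·r2
  [ 1  0  0  0  |   -2 ]
  [ 0  1  0  0  |   -2 ]
  [ 0  0  1  0  |    1 ]
  [ 0  0  0  1  |  1/2 ]
Reading off the last column: a = -2, b = -2, c = 1, d = 1/2.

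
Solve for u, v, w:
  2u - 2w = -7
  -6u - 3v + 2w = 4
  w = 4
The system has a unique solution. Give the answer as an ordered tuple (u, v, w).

Form the augmented matrix and row-reduce:
  [  2   0  -2  |  -7 ]
  [ -6  -3   2  |   4 ]
  [  0   0   1  |   4 ]
R1 := 1/2·R1
R2 := R2 + 6·R1
R2 := -1/3·R2
R2 := R2 − 4/3·R3
R1 := R1 + R3
Reading off the last column: u = 1/2, v = 1/3, w = 4.

(1/2, 1/3, 4)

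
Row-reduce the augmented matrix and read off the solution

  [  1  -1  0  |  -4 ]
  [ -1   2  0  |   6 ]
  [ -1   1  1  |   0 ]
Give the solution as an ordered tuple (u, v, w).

ρ2 -> ρ2 + ρ1
ρ3 -> ρ3 + ρ1
ρ1 -> ρ1 + ρ2
Reading off the last column: u = -2, v = 2, w = -4.

(-2, 2, -4)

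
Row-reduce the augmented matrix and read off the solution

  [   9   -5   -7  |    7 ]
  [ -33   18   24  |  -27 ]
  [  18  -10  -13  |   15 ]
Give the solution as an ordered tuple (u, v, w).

Multiply ρ1 by 1/9.
  [   1  -5/9  -7/9  |  7/9 ]
  [ -33    18    24  |  -27 ]
  [  18   -10   -13  |   15 ]
Add 33 times ρ1 to ρ2.
  [  1  -5/9  -7/9  |   7/9 ]
  [  0  -1/3  -5/3  |  -4/3 ]
  [ 18   -10   -13  |    15 ]
Subtract 18 times ρ1 from ρ3.
  [ 1  -5/9  -7/9  |   7/9 ]
  [ 0  -1/3  -5/3  |  -4/3 ]
  [ 0     0     1  |     1 ]
Multiply ρ2 by -3.
  [ 1  -5/9  -7/9  |  7/9 ]
  [ 0     1     5  |    4 ]
  [ 0     0     1  |    1 ]
Subtract 5 times ρ3 from ρ2.
  [ 1  -5/9  -7/9  |  7/9 ]
  [ 0     1     0  |   -1 ]
  [ 0     0     1  |    1 ]
Add 7/9 times ρ3 to ρ1.
  [ 1  -5/9  0  |  14/9 ]
  [ 0     1  0  |    -1 ]
  [ 0     0  1  |     1 ]
Add 5/9 times ρ2 to ρ1.
  [ 1  0  0  |   1 ]
  [ 0  1  0  |  -1 ]
  [ 0  0  1  |   1 ]
Reading off the last column: u = 1, v = -1, w = 1.

(1, -1, 1)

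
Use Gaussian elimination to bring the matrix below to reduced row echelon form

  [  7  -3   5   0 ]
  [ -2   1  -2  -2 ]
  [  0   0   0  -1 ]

[[1, 0, -1, 0], [0, 1, -4, 0], [0, 0, 0, 1]]

r1 ← 1/7·r1
r2 ← r2 + 2·r1
r2 ← 7·r2
r3 ← -1·r3
r2 ← r2 + 14·r3
r1 ← r1 + 3/7·r2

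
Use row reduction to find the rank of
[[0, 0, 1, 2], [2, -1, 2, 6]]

rank = 2

Swap r1 and r2.
  [ 2  -1  2  6 ]
  [ 0   0  1  2 ]
Multiply r1 by 1/2.
  [ 1  -1/2  1  3 ]
  [ 0     0  1  2 ]
Subtract r2 from r1.
  [ 1  -1/2  0  1 ]
  [ 0     0  1  2 ]
The reduced form has 2 nonzero rows.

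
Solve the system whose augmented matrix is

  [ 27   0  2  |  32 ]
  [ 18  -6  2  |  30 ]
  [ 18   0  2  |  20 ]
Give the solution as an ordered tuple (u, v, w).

R1 ← 1/27·R1
  [  1   0  2/27  |  32/27 ]
  [ 18  -6     2  |     30 ]
  [ 18   0     2  |     20 ]
R2 ← R2 − 18·R1
  [  1   0  2/27  |  32/27 ]
  [  0  -6   2/3  |   26/3 ]
  [ 18   0     2  |     20 ]
R3 ← R3 − 18·R1
  [ 1   0  2/27  |  32/27 ]
  [ 0  -6   2/3  |   26/3 ]
  [ 0   0   2/3  |   -4/3 ]
R2 ← -1/6·R2
  [ 1  0  2/27  |  32/27 ]
  [ 0  1  -1/9  |  -13/9 ]
  [ 0  0   2/3  |   -4/3 ]
R3 ← 3/2·R3
  [ 1  0  2/27  |  32/27 ]
  [ 0  1  -1/9  |  -13/9 ]
  [ 0  0     1  |     -2 ]
R2 ← R2 + 1/9·R3
  [ 1  0  2/27  |  32/27 ]
  [ 0  1     0  |   -5/3 ]
  [ 0  0     1  |     -2 ]
R1 ← R1 − 2/27·R3
  [ 1  0  0  |   4/3 ]
  [ 0  1  0  |  -5/3 ]
  [ 0  0  1  |    -2 ]
Reading off the last column: u = 4/3, v = -5/3, w = -2.

(4/3, -5/3, -2)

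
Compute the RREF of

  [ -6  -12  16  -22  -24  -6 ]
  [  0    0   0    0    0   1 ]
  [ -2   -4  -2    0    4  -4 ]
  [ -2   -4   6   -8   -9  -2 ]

[[1, 2, 0, 1, 0, 0], [0, 0, 1, -1, 0, 0], [0, 0, 0, 0, 1, 0], [0, 0, 0, 0, 0, 1]]

ρ1 -> -1/6·ρ1
ρ3 -> ρ3 + 2·ρ1
ρ4 -> ρ4 + 2·ρ1
ρ2 <=> ρ3
ρ2 -> -3/22·ρ2
ρ4 -> ρ4 − 2/3·ρ2
ρ3 <=> ρ4
ρ3 -> 11·ρ3
ρ3 -> ρ3 + 2·ρ4
ρ2 -> ρ2 − 3/11·ρ4
ρ1 -> ρ1 − ρ4
ρ2 -> ρ2 + 18/11·ρ3
ρ1 -> ρ1 − 4·ρ3
ρ1 -> ρ1 + 8/3·ρ2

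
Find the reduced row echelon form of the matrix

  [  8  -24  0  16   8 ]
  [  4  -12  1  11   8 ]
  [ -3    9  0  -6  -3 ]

Multiply r1 by 1/8.
  [  1   -3  0   2   1 ]
  [  4  -12  1  11   8 ]
  [ -3    9  0  -6  -3 ]
Subtract 4 times r1 from r2.
  [  1  -3  0   2   1 ]
  [  0   0  1   3   4 ]
  [ -3   9  0  -6  -3 ]
Add 3 times r1 to r3.
  [ 1  -3  0  2  1 ]
  [ 0   0  1  3  4 ]
  [ 0   0  0  0  0 ]

[[1, -3, 0, 2, 1], [0, 0, 1, 3, 4], [0, 0, 0, 0, 0]]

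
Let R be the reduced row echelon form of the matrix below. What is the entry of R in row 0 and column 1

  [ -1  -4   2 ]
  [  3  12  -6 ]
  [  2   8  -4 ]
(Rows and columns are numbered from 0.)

4

Multiply R1 by -1.
  [ 1   4  -2 ]
  [ 3  12  -6 ]
  [ 2   8  -4 ]
Subtract 3 times R1 from R2.
  [ 1  4  -2 ]
  [ 0  0   0 ]
  [ 2  8  -4 ]
Subtract 2 times R1 from R3.
  [ 1  4  -2 ]
  [ 0  0   0 ]
  [ 0  0   0 ]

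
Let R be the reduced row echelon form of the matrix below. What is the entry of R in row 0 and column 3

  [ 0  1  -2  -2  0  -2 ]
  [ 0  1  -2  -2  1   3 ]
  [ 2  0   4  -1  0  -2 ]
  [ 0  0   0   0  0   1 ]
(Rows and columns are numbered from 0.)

R1 <=> R3
R1 ← 1/2·R1
R3 ← R3 − R2
R3 ← -1·R3
R3 ← R3 − 5·R4
R2 ← R2 − 3·R4
R1 ← R1 + R4
R2 ← R2 − R3

-1/2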